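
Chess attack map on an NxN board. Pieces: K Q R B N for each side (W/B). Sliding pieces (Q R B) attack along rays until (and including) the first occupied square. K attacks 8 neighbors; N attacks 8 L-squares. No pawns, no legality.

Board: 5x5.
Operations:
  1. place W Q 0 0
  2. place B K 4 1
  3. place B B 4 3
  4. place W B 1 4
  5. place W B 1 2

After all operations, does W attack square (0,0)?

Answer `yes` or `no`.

Answer: no

Derivation:
Op 1: place WQ@(0,0)
Op 2: place BK@(4,1)
Op 3: place BB@(4,3)
Op 4: place WB@(1,4)
Op 5: place WB@(1,2)
Per-piece attacks for W:
  WQ@(0,0): attacks (0,1) (0,2) (0,3) (0,4) (1,0) (2,0) (3,0) (4,0) (1,1) (2,2) (3,3) (4,4)
  WB@(1,2): attacks (2,3) (3,4) (2,1) (3,0) (0,3) (0,1)
  WB@(1,4): attacks (2,3) (3,2) (4,1) (0,3) [ray(1,-1) blocked at (4,1)]
W attacks (0,0): no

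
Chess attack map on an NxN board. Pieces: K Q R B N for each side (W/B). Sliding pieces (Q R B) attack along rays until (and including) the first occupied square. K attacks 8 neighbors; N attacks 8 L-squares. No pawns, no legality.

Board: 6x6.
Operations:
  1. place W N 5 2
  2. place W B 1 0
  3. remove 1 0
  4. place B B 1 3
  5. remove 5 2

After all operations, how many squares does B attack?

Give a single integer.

Op 1: place WN@(5,2)
Op 2: place WB@(1,0)
Op 3: remove (1,0)
Op 4: place BB@(1,3)
Op 5: remove (5,2)
Per-piece attacks for B:
  BB@(1,3): attacks (2,4) (3,5) (2,2) (3,1) (4,0) (0,4) (0,2)
Union (7 distinct): (0,2) (0,4) (2,2) (2,4) (3,1) (3,5) (4,0)

Answer: 7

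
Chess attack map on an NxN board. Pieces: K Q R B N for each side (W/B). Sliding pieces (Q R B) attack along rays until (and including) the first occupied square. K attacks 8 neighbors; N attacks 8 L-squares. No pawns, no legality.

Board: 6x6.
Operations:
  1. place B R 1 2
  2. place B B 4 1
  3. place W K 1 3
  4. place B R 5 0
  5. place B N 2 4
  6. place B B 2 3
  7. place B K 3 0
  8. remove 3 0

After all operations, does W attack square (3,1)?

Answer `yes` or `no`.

Op 1: place BR@(1,2)
Op 2: place BB@(4,1)
Op 3: place WK@(1,3)
Op 4: place BR@(5,0)
Op 5: place BN@(2,4)
Op 6: place BB@(2,3)
Op 7: place BK@(3,0)
Op 8: remove (3,0)
Per-piece attacks for W:
  WK@(1,3): attacks (1,4) (1,2) (2,3) (0,3) (2,4) (2,2) (0,4) (0,2)
W attacks (3,1): no

Answer: no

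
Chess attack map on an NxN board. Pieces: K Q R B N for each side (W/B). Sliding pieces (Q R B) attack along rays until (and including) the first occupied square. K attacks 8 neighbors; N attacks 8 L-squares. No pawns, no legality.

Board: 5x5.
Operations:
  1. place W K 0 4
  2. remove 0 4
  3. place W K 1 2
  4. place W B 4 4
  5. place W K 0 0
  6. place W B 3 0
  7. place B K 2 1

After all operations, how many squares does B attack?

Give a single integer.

Answer: 8

Derivation:
Op 1: place WK@(0,4)
Op 2: remove (0,4)
Op 3: place WK@(1,2)
Op 4: place WB@(4,4)
Op 5: place WK@(0,0)
Op 6: place WB@(3,0)
Op 7: place BK@(2,1)
Per-piece attacks for B:
  BK@(2,1): attacks (2,2) (2,0) (3,1) (1,1) (3,2) (3,0) (1,2) (1,0)
Union (8 distinct): (1,0) (1,1) (1,2) (2,0) (2,2) (3,0) (3,1) (3,2)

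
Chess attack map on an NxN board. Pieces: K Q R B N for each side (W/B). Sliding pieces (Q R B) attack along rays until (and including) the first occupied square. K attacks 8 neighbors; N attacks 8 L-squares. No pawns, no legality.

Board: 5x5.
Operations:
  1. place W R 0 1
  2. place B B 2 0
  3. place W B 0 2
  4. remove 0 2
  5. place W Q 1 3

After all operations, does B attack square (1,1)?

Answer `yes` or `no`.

Answer: yes

Derivation:
Op 1: place WR@(0,1)
Op 2: place BB@(2,0)
Op 3: place WB@(0,2)
Op 4: remove (0,2)
Op 5: place WQ@(1,3)
Per-piece attacks for B:
  BB@(2,0): attacks (3,1) (4,2) (1,1) (0,2)
B attacks (1,1): yes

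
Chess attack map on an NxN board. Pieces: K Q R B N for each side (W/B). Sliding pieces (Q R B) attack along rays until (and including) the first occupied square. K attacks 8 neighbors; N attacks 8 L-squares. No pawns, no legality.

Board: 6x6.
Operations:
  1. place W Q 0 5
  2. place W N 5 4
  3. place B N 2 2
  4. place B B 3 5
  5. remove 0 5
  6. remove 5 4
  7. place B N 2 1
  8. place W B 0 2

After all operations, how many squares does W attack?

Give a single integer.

Answer: 5

Derivation:
Op 1: place WQ@(0,5)
Op 2: place WN@(5,4)
Op 3: place BN@(2,2)
Op 4: place BB@(3,5)
Op 5: remove (0,5)
Op 6: remove (5,4)
Op 7: place BN@(2,1)
Op 8: place WB@(0,2)
Per-piece attacks for W:
  WB@(0,2): attacks (1,3) (2,4) (3,5) (1,1) (2,0) [ray(1,1) blocked at (3,5)]
Union (5 distinct): (1,1) (1,3) (2,0) (2,4) (3,5)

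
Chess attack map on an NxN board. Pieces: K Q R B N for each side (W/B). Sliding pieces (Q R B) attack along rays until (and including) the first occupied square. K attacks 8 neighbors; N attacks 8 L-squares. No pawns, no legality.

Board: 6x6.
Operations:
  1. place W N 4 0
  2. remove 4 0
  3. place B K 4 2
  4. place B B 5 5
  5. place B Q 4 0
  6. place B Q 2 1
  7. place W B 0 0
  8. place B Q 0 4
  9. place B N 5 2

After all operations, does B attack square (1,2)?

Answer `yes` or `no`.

Answer: yes

Derivation:
Op 1: place WN@(4,0)
Op 2: remove (4,0)
Op 3: place BK@(4,2)
Op 4: place BB@(5,5)
Op 5: place BQ@(4,0)
Op 6: place BQ@(2,1)
Op 7: place WB@(0,0)
Op 8: place BQ@(0,4)
Op 9: place BN@(5,2)
Per-piece attacks for B:
  BQ@(0,4): attacks (0,5) (0,3) (0,2) (0,1) (0,0) (1,4) (2,4) (3,4) (4,4) (5,4) (1,5) (1,3) (2,2) (3,1) (4,0) [ray(0,-1) blocked at (0,0); ray(1,-1) blocked at (4,0)]
  BQ@(2,1): attacks (2,2) (2,3) (2,4) (2,5) (2,0) (3,1) (4,1) (5,1) (1,1) (0,1) (3,2) (4,3) (5,4) (3,0) (1,2) (0,3) (1,0)
  BQ@(4,0): attacks (4,1) (4,2) (5,0) (3,0) (2,0) (1,0) (0,0) (5,1) (3,1) (2,2) (1,3) (0,4) [ray(0,1) blocked at (4,2); ray(-1,0) blocked at (0,0); ray(-1,1) blocked at (0,4)]
  BK@(4,2): attacks (4,3) (4,1) (5,2) (3,2) (5,3) (5,1) (3,3) (3,1)
  BN@(5,2): attacks (4,4) (3,3) (4,0) (3,1)
  BB@(5,5): attacks (4,4) (3,3) (2,2) (1,1) (0,0) [ray(-1,-1) blocked at (0,0)]
B attacks (1,2): yes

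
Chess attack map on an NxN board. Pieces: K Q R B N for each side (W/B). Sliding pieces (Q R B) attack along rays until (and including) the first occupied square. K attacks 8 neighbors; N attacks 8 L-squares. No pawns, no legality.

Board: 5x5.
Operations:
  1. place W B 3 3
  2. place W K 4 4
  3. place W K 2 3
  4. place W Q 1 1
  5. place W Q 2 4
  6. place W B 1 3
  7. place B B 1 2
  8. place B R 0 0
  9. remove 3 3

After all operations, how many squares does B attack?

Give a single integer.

Op 1: place WB@(3,3)
Op 2: place WK@(4,4)
Op 3: place WK@(2,3)
Op 4: place WQ@(1,1)
Op 5: place WQ@(2,4)
Op 6: place WB@(1,3)
Op 7: place BB@(1,2)
Op 8: place BR@(0,0)
Op 9: remove (3,3)
Per-piece attacks for B:
  BR@(0,0): attacks (0,1) (0,2) (0,3) (0,4) (1,0) (2,0) (3,0) (4,0)
  BB@(1,2): attacks (2,3) (2,1) (3,0) (0,3) (0,1) [ray(1,1) blocked at (2,3)]
Union (10 distinct): (0,1) (0,2) (0,3) (0,4) (1,0) (2,0) (2,1) (2,3) (3,0) (4,0)

Answer: 10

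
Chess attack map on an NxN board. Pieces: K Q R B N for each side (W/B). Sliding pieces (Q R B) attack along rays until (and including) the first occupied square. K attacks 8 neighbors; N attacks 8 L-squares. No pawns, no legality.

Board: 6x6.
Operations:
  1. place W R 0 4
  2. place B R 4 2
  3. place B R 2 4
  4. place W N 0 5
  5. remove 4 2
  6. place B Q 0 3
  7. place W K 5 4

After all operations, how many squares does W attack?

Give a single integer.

Answer: 10

Derivation:
Op 1: place WR@(0,4)
Op 2: place BR@(4,2)
Op 3: place BR@(2,4)
Op 4: place WN@(0,5)
Op 5: remove (4,2)
Op 6: place BQ@(0,3)
Op 7: place WK@(5,4)
Per-piece attacks for W:
  WR@(0,4): attacks (0,5) (0,3) (1,4) (2,4) [ray(0,1) blocked at (0,5); ray(0,-1) blocked at (0,3); ray(1,0) blocked at (2,4)]
  WN@(0,5): attacks (1,3) (2,4)
  WK@(5,4): attacks (5,5) (5,3) (4,4) (4,5) (4,3)
Union (10 distinct): (0,3) (0,5) (1,3) (1,4) (2,4) (4,3) (4,4) (4,5) (5,3) (5,5)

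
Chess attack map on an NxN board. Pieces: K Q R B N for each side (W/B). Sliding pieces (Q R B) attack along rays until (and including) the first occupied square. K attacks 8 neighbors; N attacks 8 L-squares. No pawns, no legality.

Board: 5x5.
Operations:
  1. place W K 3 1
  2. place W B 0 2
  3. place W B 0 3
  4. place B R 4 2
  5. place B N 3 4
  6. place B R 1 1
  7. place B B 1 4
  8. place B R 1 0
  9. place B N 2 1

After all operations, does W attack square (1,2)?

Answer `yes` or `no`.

Answer: yes

Derivation:
Op 1: place WK@(3,1)
Op 2: place WB@(0,2)
Op 3: place WB@(0,3)
Op 4: place BR@(4,2)
Op 5: place BN@(3,4)
Op 6: place BR@(1,1)
Op 7: place BB@(1,4)
Op 8: place BR@(1,0)
Op 9: place BN@(2,1)
Per-piece attacks for W:
  WB@(0,2): attacks (1,3) (2,4) (1,1) [ray(1,-1) blocked at (1,1)]
  WB@(0,3): attacks (1,4) (1,2) (2,1) [ray(1,1) blocked at (1,4); ray(1,-1) blocked at (2,1)]
  WK@(3,1): attacks (3,2) (3,0) (4,1) (2,1) (4,2) (4,0) (2,2) (2,0)
W attacks (1,2): yes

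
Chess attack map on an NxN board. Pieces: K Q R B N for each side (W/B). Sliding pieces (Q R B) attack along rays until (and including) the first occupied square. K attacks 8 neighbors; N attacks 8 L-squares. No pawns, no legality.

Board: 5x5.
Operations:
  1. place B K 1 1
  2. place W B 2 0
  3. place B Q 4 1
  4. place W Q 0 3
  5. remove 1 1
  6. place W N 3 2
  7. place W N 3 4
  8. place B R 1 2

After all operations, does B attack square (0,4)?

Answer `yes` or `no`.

Op 1: place BK@(1,1)
Op 2: place WB@(2,0)
Op 3: place BQ@(4,1)
Op 4: place WQ@(0,3)
Op 5: remove (1,1)
Op 6: place WN@(3,2)
Op 7: place WN@(3,4)
Op 8: place BR@(1,2)
Per-piece attacks for B:
  BR@(1,2): attacks (1,3) (1,4) (1,1) (1,0) (2,2) (3,2) (0,2) [ray(1,0) blocked at (3,2)]
  BQ@(4,1): attacks (4,2) (4,3) (4,4) (4,0) (3,1) (2,1) (1,1) (0,1) (3,2) (3,0) [ray(-1,1) blocked at (3,2)]
B attacks (0,4): no

Answer: no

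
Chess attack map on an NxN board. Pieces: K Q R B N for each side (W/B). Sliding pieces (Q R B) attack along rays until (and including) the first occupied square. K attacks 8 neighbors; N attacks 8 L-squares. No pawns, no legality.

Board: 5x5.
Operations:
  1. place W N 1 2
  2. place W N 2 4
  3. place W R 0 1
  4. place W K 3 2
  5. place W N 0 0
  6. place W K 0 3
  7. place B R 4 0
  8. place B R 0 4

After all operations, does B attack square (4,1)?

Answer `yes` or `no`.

Answer: yes

Derivation:
Op 1: place WN@(1,2)
Op 2: place WN@(2,4)
Op 3: place WR@(0,1)
Op 4: place WK@(3,2)
Op 5: place WN@(0,0)
Op 6: place WK@(0,3)
Op 7: place BR@(4,0)
Op 8: place BR@(0,4)
Per-piece attacks for B:
  BR@(0,4): attacks (0,3) (1,4) (2,4) [ray(0,-1) blocked at (0,3); ray(1,0) blocked at (2,4)]
  BR@(4,0): attacks (4,1) (4,2) (4,3) (4,4) (3,0) (2,0) (1,0) (0,0) [ray(-1,0) blocked at (0,0)]
B attacks (4,1): yes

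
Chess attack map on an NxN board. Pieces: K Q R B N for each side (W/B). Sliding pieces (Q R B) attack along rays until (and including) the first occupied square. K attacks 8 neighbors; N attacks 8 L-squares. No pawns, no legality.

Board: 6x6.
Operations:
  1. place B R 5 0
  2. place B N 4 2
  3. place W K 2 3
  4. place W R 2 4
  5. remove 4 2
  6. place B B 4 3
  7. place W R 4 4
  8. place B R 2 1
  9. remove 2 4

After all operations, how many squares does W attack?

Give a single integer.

Answer: 12

Derivation:
Op 1: place BR@(5,0)
Op 2: place BN@(4,2)
Op 3: place WK@(2,3)
Op 4: place WR@(2,4)
Op 5: remove (4,2)
Op 6: place BB@(4,3)
Op 7: place WR@(4,4)
Op 8: place BR@(2,1)
Op 9: remove (2,4)
Per-piece attacks for W:
  WK@(2,3): attacks (2,4) (2,2) (3,3) (1,3) (3,4) (3,2) (1,4) (1,2)
  WR@(4,4): attacks (4,5) (4,3) (5,4) (3,4) (2,4) (1,4) (0,4) [ray(0,-1) blocked at (4,3)]
Union (12 distinct): (0,4) (1,2) (1,3) (1,4) (2,2) (2,4) (3,2) (3,3) (3,4) (4,3) (4,5) (5,4)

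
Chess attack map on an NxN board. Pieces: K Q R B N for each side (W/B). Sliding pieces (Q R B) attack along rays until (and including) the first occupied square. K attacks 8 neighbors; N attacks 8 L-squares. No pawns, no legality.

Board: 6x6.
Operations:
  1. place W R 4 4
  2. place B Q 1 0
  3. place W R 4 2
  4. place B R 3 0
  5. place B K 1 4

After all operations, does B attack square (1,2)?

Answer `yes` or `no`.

Answer: yes

Derivation:
Op 1: place WR@(4,4)
Op 2: place BQ@(1,0)
Op 3: place WR@(4,2)
Op 4: place BR@(3,0)
Op 5: place BK@(1,4)
Per-piece attacks for B:
  BQ@(1,0): attacks (1,1) (1,2) (1,3) (1,4) (2,0) (3,0) (0,0) (2,1) (3,2) (4,3) (5,4) (0,1) [ray(0,1) blocked at (1,4); ray(1,0) blocked at (3,0)]
  BK@(1,4): attacks (1,5) (1,3) (2,4) (0,4) (2,5) (2,3) (0,5) (0,3)
  BR@(3,0): attacks (3,1) (3,2) (3,3) (3,4) (3,5) (4,0) (5,0) (2,0) (1,0) [ray(-1,0) blocked at (1,0)]
B attacks (1,2): yes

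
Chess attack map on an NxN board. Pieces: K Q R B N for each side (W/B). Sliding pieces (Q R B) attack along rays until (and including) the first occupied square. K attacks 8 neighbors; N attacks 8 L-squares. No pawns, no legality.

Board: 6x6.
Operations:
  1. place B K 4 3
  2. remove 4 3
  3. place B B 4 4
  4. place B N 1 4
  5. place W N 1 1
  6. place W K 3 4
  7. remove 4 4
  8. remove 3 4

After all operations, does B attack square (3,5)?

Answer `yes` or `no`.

Answer: yes

Derivation:
Op 1: place BK@(4,3)
Op 2: remove (4,3)
Op 3: place BB@(4,4)
Op 4: place BN@(1,4)
Op 5: place WN@(1,1)
Op 6: place WK@(3,4)
Op 7: remove (4,4)
Op 8: remove (3,4)
Per-piece attacks for B:
  BN@(1,4): attacks (3,5) (2,2) (3,3) (0,2)
B attacks (3,5): yes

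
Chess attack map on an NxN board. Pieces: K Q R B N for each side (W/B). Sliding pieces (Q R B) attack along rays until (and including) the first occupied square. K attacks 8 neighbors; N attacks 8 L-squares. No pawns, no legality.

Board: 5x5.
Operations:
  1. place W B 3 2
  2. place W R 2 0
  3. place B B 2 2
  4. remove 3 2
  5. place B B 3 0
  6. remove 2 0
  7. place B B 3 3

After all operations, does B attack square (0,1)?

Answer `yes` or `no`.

Answer: no

Derivation:
Op 1: place WB@(3,2)
Op 2: place WR@(2,0)
Op 3: place BB@(2,2)
Op 4: remove (3,2)
Op 5: place BB@(3,0)
Op 6: remove (2,0)
Op 7: place BB@(3,3)
Per-piece attacks for B:
  BB@(2,2): attacks (3,3) (3,1) (4,0) (1,3) (0,4) (1,1) (0,0) [ray(1,1) blocked at (3,3)]
  BB@(3,0): attacks (4,1) (2,1) (1,2) (0,3)
  BB@(3,3): attacks (4,4) (4,2) (2,4) (2,2) [ray(-1,-1) blocked at (2,2)]
B attacks (0,1): no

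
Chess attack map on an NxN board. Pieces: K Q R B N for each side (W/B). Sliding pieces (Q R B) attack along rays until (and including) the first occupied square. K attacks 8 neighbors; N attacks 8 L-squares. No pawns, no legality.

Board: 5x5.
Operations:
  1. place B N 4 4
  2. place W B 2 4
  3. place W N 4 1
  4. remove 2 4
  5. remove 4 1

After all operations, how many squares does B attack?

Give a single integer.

Answer: 2

Derivation:
Op 1: place BN@(4,4)
Op 2: place WB@(2,4)
Op 3: place WN@(4,1)
Op 4: remove (2,4)
Op 5: remove (4,1)
Per-piece attacks for B:
  BN@(4,4): attacks (3,2) (2,3)
Union (2 distinct): (2,3) (3,2)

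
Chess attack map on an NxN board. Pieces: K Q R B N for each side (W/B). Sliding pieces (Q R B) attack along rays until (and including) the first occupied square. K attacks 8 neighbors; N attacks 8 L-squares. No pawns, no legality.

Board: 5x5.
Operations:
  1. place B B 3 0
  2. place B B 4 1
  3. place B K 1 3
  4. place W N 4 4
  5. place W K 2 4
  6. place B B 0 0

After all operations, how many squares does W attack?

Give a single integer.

Op 1: place BB@(3,0)
Op 2: place BB@(4,1)
Op 3: place BK@(1,3)
Op 4: place WN@(4,4)
Op 5: place WK@(2,4)
Op 6: place BB@(0,0)
Per-piece attacks for W:
  WK@(2,4): attacks (2,3) (3,4) (1,4) (3,3) (1,3)
  WN@(4,4): attacks (3,2) (2,3)
Union (6 distinct): (1,3) (1,4) (2,3) (3,2) (3,3) (3,4)

Answer: 6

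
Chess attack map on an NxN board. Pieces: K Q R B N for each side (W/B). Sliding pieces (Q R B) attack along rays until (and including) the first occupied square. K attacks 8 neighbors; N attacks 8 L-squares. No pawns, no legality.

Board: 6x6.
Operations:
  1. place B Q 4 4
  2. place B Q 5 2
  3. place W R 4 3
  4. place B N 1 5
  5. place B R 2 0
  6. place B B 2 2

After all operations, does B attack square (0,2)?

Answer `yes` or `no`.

Op 1: place BQ@(4,4)
Op 2: place BQ@(5,2)
Op 3: place WR@(4,3)
Op 4: place BN@(1,5)
Op 5: place BR@(2,0)
Op 6: place BB@(2,2)
Per-piece attacks for B:
  BN@(1,5): attacks (2,3) (3,4) (0,3)
  BR@(2,0): attacks (2,1) (2,2) (3,0) (4,0) (5,0) (1,0) (0,0) [ray(0,1) blocked at (2,2)]
  BB@(2,2): attacks (3,3) (4,4) (3,1) (4,0) (1,3) (0,4) (1,1) (0,0) [ray(1,1) blocked at (4,4)]
  BQ@(4,4): attacks (4,5) (4,3) (5,4) (3,4) (2,4) (1,4) (0,4) (5,5) (5,3) (3,5) (3,3) (2,2) [ray(0,-1) blocked at (4,3); ray(-1,-1) blocked at (2,2)]
  BQ@(5,2): attacks (5,3) (5,4) (5,5) (5,1) (5,0) (4,2) (3,2) (2,2) (4,3) (4,1) (3,0) [ray(-1,0) blocked at (2,2); ray(-1,1) blocked at (4,3)]
B attacks (0,2): no

Answer: no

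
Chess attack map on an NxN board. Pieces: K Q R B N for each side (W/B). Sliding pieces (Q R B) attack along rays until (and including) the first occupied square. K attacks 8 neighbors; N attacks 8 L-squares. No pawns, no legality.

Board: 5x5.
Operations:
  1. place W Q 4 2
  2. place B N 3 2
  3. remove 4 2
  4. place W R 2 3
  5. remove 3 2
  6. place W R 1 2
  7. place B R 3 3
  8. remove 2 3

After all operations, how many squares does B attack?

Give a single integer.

Answer: 8

Derivation:
Op 1: place WQ@(4,2)
Op 2: place BN@(3,2)
Op 3: remove (4,2)
Op 4: place WR@(2,3)
Op 5: remove (3,2)
Op 6: place WR@(1,2)
Op 7: place BR@(3,3)
Op 8: remove (2,3)
Per-piece attacks for B:
  BR@(3,3): attacks (3,4) (3,2) (3,1) (3,0) (4,3) (2,3) (1,3) (0,3)
Union (8 distinct): (0,3) (1,3) (2,3) (3,0) (3,1) (3,2) (3,4) (4,3)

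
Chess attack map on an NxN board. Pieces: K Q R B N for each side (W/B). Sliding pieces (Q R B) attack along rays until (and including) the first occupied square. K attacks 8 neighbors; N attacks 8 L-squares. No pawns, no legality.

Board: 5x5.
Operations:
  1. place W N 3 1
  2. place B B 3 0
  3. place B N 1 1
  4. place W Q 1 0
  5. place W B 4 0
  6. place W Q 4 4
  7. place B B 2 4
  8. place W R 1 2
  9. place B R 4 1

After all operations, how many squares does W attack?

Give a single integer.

Op 1: place WN@(3,1)
Op 2: place BB@(3,0)
Op 3: place BN@(1,1)
Op 4: place WQ@(1,0)
Op 5: place WB@(4,0)
Op 6: place WQ@(4,4)
Op 7: place BB@(2,4)
Op 8: place WR@(1,2)
Op 9: place BR@(4,1)
Per-piece attacks for W:
  WQ@(1,0): attacks (1,1) (2,0) (3,0) (0,0) (2,1) (3,2) (4,3) (0,1) [ray(0,1) blocked at (1,1); ray(1,0) blocked at (3,0)]
  WR@(1,2): attacks (1,3) (1,4) (1,1) (2,2) (3,2) (4,2) (0,2) [ray(0,-1) blocked at (1,1)]
  WN@(3,1): attacks (4,3) (2,3) (1,2) (1,0)
  WB@(4,0): attacks (3,1) [ray(-1,1) blocked at (3,1)]
  WQ@(4,4): attacks (4,3) (4,2) (4,1) (3,4) (2,4) (3,3) (2,2) (1,1) [ray(0,-1) blocked at (4,1); ray(-1,0) blocked at (2,4); ray(-1,-1) blocked at (1,1)]
Union (21 distinct): (0,0) (0,1) (0,2) (1,0) (1,1) (1,2) (1,3) (1,4) (2,0) (2,1) (2,2) (2,3) (2,4) (3,0) (3,1) (3,2) (3,3) (3,4) (4,1) (4,2) (4,3)

Answer: 21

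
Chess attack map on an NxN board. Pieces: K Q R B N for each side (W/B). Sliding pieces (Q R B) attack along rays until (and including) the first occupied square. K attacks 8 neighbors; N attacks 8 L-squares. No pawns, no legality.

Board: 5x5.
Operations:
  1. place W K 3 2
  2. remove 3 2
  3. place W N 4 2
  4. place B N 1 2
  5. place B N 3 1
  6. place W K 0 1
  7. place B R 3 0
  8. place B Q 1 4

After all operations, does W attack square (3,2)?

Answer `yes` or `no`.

Op 1: place WK@(3,2)
Op 2: remove (3,2)
Op 3: place WN@(4,2)
Op 4: place BN@(1,2)
Op 5: place BN@(3,1)
Op 6: place WK@(0,1)
Op 7: place BR@(3,0)
Op 8: place BQ@(1,4)
Per-piece attacks for W:
  WK@(0,1): attacks (0,2) (0,0) (1,1) (1,2) (1,0)
  WN@(4,2): attacks (3,4) (2,3) (3,0) (2,1)
W attacks (3,2): no

Answer: no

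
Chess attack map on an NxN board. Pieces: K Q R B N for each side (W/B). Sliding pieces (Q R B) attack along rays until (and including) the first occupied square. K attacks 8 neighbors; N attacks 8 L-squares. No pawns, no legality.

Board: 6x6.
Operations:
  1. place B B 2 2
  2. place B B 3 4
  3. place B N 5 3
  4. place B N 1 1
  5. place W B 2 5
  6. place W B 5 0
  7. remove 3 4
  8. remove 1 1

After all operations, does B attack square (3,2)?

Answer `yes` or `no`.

Op 1: place BB@(2,2)
Op 2: place BB@(3,4)
Op 3: place BN@(5,3)
Op 4: place BN@(1,1)
Op 5: place WB@(2,5)
Op 6: place WB@(5,0)
Op 7: remove (3,4)
Op 8: remove (1,1)
Per-piece attacks for B:
  BB@(2,2): attacks (3,3) (4,4) (5,5) (3,1) (4,0) (1,3) (0,4) (1,1) (0,0)
  BN@(5,3): attacks (4,5) (3,4) (4,1) (3,2)
B attacks (3,2): yes

Answer: yes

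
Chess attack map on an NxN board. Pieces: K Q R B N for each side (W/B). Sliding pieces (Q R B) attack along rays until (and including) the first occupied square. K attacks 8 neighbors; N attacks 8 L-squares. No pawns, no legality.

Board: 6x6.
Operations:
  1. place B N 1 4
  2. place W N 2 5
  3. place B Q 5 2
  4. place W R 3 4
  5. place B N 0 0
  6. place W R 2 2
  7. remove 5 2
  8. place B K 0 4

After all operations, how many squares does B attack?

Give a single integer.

Op 1: place BN@(1,4)
Op 2: place WN@(2,5)
Op 3: place BQ@(5,2)
Op 4: place WR@(3,4)
Op 5: place BN@(0,0)
Op 6: place WR@(2,2)
Op 7: remove (5,2)
Op 8: place BK@(0,4)
Per-piece attacks for B:
  BN@(0,0): attacks (1,2) (2,1)
  BK@(0,4): attacks (0,5) (0,3) (1,4) (1,5) (1,3)
  BN@(1,4): attacks (3,5) (2,2) (3,3) (0,2)
Union (11 distinct): (0,2) (0,3) (0,5) (1,2) (1,3) (1,4) (1,5) (2,1) (2,2) (3,3) (3,5)

Answer: 11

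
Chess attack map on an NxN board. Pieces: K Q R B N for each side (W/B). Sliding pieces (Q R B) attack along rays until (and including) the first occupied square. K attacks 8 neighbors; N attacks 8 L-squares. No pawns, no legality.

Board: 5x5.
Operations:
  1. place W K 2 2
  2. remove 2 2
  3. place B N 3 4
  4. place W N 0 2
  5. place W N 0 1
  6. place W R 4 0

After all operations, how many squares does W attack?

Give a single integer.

Op 1: place WK@(2,2)
Op 2: remove (2,2)
Op 3: place BN@(3,4)
Op 4: place WN@(0,2)
Op 5: place WN@(0,1)
Op 6: place WR@(4,0)
Per-piece attacks for W:
  WN@(0,1): attacks (1,3) (2,2) (2,0)
  WN@(0,2): attacks (1,4) (2,3) (1,0) (2,1)
  WR@(4,0): attacks (4,1) (4,2) (4,3) (4,4) (3,0) (2,0) (1,0) (0,0)
Union (13 distinct): (0,0) (1,0) (1,3) (1,4) (2,0) (2,1) (2,2) (2,3) (3,0) (4,1) (4,2) (4,3) (4,4)

Answer: 13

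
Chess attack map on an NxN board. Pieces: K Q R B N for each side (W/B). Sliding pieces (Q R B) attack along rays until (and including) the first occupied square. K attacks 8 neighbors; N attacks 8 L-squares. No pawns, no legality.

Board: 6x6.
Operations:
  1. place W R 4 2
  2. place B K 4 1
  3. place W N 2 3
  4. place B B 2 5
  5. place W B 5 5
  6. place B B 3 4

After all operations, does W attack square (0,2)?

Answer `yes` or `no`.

Op 1: place WR@(4,2)
Op 2: place BK@(4,1)
Op 3: place WN@(2,3)
Op 4: place BB@(2,5)
Op 5: place WB@(5,5)
Op 6: place BB@(3,4)
Per-piece attacks for W:
  WN@(2,3): attacks (3,5) (4,4) (1,5) (0,4) (3,1) (4,2) (1,1) (0,2)
  WR@(4,2): attacks (4,3) (4,4) (4,5) (4,1) (5,2) (3,2) (2,2) (1,2) (0,2) [ray(0,-1) blocked at (4,1)]
  WB@(5,5): attacks (4,4) (3,3) (2,2) (1,1) (0,0)
W attacks (0,2): yes

Answer: yes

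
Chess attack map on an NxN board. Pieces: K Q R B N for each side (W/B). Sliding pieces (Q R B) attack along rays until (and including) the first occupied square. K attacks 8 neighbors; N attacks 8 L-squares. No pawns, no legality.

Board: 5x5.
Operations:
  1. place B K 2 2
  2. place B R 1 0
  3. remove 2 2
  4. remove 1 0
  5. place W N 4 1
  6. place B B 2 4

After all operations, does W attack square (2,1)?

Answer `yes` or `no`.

Answer: no

Derivation:
Op 1: place BK@(2,2)
Op 2: place BR@(1,0)
Op 3: remove (2,2)
Op 4: remove (1,0)
Op 5: place WN@(4,1)
Op 6: place BB@(2,4)
Per-piece attacks for W:
  WN@(4,1): attacks (3,3) (2,2) (2,0)
W attacks (2,1): no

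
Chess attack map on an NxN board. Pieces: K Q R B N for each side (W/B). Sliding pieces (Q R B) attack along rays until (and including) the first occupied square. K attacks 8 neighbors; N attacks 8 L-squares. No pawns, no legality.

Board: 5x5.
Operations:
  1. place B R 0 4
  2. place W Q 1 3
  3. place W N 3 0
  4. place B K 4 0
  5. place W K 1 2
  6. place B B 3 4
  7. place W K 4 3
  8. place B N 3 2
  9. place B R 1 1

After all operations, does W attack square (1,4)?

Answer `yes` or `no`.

Op 1: place BR@(0,4)
Op 2: place WQ@(1,3)
Op 3: place WN@(3,0)
Op 4: place BK@(4,0)
Op 5: place WK@(1,2)
Op 6: place BB@(3,4)
Op 7: place WK@(4,3)
Op 8: place BN@(3,2)
Op 9: place BR@(1,1)
Per-piece attacks for W:
  WK@(1,2): attacks (1,3) (1,1) (2,2) (0,2) (2,3) (2,1) (0,3) (0,1)
  WQ@(1,3): attacks (1,4) (1,2) (2,3) (3,3) (4,3) (0,3) (2,4) (2,2) (3,1) (4,0) (0,4) (0,2) [ray(0,-1) blocked at (1,2); ray(1,0) blocked at (4,3); ray(1,-1) blocked at (4,0); ray(-1,1) blocked at (0,4)]
  WN@(3,0): attacks (4,2) (2,2) (1,1)
  WK@(4,3): attacks (4,4) (4,2) (3,3) (3,4) (3,2)
W attacks (1,4): yes

Answer: yes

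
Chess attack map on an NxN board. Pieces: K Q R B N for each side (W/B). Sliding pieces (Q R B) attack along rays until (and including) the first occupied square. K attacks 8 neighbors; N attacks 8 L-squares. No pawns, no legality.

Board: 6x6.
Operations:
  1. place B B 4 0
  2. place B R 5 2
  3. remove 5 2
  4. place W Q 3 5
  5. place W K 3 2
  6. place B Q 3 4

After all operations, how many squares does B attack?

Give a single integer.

Op 1: place BB@(4,0)
Op 2: place BR@(5,2)
Op 3: remove (5,2)
Op 4: place WQ@(3,5)
Op 5: place WK@(3,2)
Op 6: place BQ@(3,4)
Per-piece attacks for B:
  BQ@(3,4): attacks (3,5) (3,3) (3,2) (4,4) (5,4) (2,4) (1,4) (0,4) (4,5) (4,3) (5,2) (2,5) (2,3) (1,2) (0,1) [ray(0,1) blocked at (3,5); ray(0,-1) blocked at (3,2)]
  BB@(4,0): attacks (5,1) (3,1) (2,2) (1,3) (0,4)
Union (19 distinct): (0,1) (0,4) (1,2) (1,3) (1,4) (2,2) (2,3) (2,4) (2,5) (3,1) (3,2) (3,3) (3,5) (4,3) (4,4) (4,5) (5,1) (5,2) (5,4)

Answer: 19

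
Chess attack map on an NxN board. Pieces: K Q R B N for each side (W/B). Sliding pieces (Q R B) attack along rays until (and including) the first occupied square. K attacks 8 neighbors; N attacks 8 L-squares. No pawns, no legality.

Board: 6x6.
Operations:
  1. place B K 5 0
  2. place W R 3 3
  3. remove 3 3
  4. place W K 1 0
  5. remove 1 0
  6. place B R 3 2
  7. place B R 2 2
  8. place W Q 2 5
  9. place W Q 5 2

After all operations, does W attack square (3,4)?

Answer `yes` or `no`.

Answer: yes

Derivation:
Op 1: place BK@(5,0)
Op 2: place WR@(3,3)
Op 3: remove (3,3)
Op 4: place WK@(1,0)
Op 5: remove (1,0)
Op 6: place BR@(3,2)
Op 7: place BR@(2,2)
Op 8: place WQ@(2,5)
Op 9: place WQ@(5,2)
Per-piece attacks for W:
  WQ@(2,5): attacks (2,4) (2,3) (2,2) (3,5) (4,5) (5,5) (1,5) (0,5) (3,4) (4,3) (5,2) (1,4) (0,3) [ray(0,-1) blocked at (2,2); ray(1,-1) blocked at (5,2)]
  WQ@(5,2): attacks (5,3) (5,4) (5,5) (5,1) (5,0) (4,2) (3,2) (4,3) (3,4) (2,5) (4,1) (3,0) [ray(0,-1) blocked at (5,0); ray(-1,0) blocked at (3,2); ray(-1,1) blocked at (2,5)]
W attacks (3,4): yes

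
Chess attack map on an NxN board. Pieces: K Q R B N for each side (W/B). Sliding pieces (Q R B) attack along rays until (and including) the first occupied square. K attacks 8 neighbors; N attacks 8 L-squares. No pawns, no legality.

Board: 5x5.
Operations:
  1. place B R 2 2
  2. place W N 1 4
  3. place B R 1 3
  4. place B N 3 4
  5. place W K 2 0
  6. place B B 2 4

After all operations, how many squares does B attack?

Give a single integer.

Op 1: place BR@(2,2)
Op 2: place WN@(1,4)
Op 3: place BR@(1,3)
Op 4: place BN@(3,4)
Op 5: place WK@(2,0)
Op 6: place BB@(2,4)
Per-piece attacks for B:
  BR@(1,3): attacks (1,4) (1,2) (1,1) (1,0) (2,3) (3,3) (4,3) (0,3) [ray(0,1) blocked at (1,4)]
  BR@(2,2): attacks (2,3) (2,4) (2,1) (2,0) (3,2) (4,2) (1,2) (0,2) [ray(0,1) blocked at (2,4); ray(0,-1) blocked at (2,0)]
  BB@(2,4): attacks (3,3) (4,2) (1,3) [ray(-1,-1) blocked at (1,3)]
  BN@(3,4): attacks (4,2) (2,2) (1,3)
Union (16 distinct): (0,2) (0,3) (1,0) (1,1) (1,2) (1,3) (1,4) (2,0) (2,1) (2,2) (2,3) (2,4) (3,2) (3,3) (4,2) (4,3)

Answer: 16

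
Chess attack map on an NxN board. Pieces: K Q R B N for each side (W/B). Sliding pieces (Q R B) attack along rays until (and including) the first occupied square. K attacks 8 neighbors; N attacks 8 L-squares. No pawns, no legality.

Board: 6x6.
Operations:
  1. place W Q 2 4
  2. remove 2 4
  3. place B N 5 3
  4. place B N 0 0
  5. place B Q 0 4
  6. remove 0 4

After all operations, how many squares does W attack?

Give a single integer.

Answer: 0

Derivation:
Op 1: place WQ@(2,4)
Op 2: remove (2,4)
Op 3: place BN@(5,3)
Op 4: place BN@(0,0)
Op 5: place BQ@(0,4)
Op 6: remove (0,4)
Per-piece attacks for W:
Union (0 distinct): (none)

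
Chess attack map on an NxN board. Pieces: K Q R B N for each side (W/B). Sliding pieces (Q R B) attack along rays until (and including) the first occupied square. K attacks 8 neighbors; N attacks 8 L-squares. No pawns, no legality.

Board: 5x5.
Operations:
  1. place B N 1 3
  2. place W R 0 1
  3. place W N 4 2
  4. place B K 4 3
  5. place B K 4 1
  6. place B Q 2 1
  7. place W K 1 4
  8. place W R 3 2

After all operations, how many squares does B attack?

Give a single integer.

Answer: 19

Derivation:
Op 1: place BN@(1,3)
Op 2: place WR@(0,1)
Op 3: place WN@(4,2)
Op 4: place BK@(4,3)
Op 5: place BK@(4,1)
Op 6: place BQ@(2,1)
Op 7: place WK@(1,4)
Op 8: place WR@(3,2)
Per-piece attacks for B:
  BN@(1,3): attacks (3,4) (2,1) (3,2) (0,1)
  BQ@(2,1): attacks (2,2) (2,3) (2,4) (2,0) (3,1) (4,1) (1,1) (0,1) (3,2) (3,0) (1,2) (0,3) (1,0) [ray(1,0) blocked at (4,1); ray(-1,0) blocked at (0,1); ray(1,1) blocked at (3,2)]
  BK@(4,1): attacks (4,2) (4,0) (3,1) (3,2) (3,0)
  BK@(4,3): attacks (4,4) (4,2) (3,3) (3,4) (3,2)
Union (19 distinct): (0,1) (0,3) (1,0) (1,1) (1,2) (2,0) (2,1) (2,2) (2,3) (2,4) (3,0) (3,1) (3,2) (3,3) (3,4) (4,0) (4,1) (4,2) (4,4)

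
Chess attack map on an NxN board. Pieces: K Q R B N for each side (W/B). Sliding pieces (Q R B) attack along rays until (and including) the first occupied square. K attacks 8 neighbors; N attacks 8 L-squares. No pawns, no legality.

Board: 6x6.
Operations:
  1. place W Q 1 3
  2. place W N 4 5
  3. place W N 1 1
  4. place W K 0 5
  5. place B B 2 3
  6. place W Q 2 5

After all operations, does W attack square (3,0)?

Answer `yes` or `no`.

Op 1: place WQ@(1,3)
Op 2: place WN@(4,5)
Op 3: place WN@(1,1)
Op 4: place WK@(0,5)
Op 5: place BB@(2,3)
Op 6: place WQ@(2,5)
Per-piece attacks for W:
  WK@(0,5): attacks (0,4) (1,5) (1,4)
  WN@(1,1): attacks (2,3) (3,2) (0,3) (3,0)
  WQ@(1,3): attacks (1,4) (1,5) (1,2) (1,1) (2,3) (0,3) (2,4) (3,5) (2,2) (3,1) (4,0) (0,4) (0,2) [ray(0,-1) blocked at (1,1); ray(1,0) blocked at (2,3)]
  WQ@(2,5): attacks (2,4) (2,3) (3,5) (4,5) (1,5) (0,5) (3,4) (4,3) (5,2) (1,4) (0,3) [ray(0,-1) blocked at (2,3); ray(1,0) blocked at (4,5); ray(-1,0) blocked at (0,5)]
  WN@(4,5): attacks (5,3) (3,3) (2,4)
W attacks (3,0): yes

Answer: yes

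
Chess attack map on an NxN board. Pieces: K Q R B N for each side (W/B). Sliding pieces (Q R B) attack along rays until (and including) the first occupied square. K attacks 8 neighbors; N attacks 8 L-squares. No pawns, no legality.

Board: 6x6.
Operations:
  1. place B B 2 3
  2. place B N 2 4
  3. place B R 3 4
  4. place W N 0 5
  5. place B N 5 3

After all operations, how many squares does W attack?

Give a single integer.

Answer: 2

Derivation:
Op 1: place BB@(2,3)
Op 2: place BN@(2,4)
Op 3: place BR@(3,4)
Op 4: place WN@(0,5)
Op 5: place BN@(5,3)
Per-piece attacks for W:
  WN@(0,5): attacks (1,3) (2,4)
Union (2 distinct): (1,3) (2,4)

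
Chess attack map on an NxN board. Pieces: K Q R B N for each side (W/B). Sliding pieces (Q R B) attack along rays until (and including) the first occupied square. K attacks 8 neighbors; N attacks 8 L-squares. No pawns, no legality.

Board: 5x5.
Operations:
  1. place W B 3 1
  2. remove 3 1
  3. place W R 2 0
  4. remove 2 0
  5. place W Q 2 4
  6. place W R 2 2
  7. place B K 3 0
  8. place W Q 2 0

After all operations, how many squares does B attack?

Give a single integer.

Answer: 5

Derivation:
Op 1: place WB@(3,1)
Op 2: remove (3,1)
Op 3: place WR@(2,0)
Op 4: remove (2,0)
Op 5: place WQ@(2,4)
Op 6: place WR@(2,2)
Op 7: place BK@(3,0)
Op 8: place WQ@(2,0)
Per-piece attacks for B:
  BK@(3,0): attacks (3,1) (4,0) (2,0) (4,1) (2,1)
Union (5 distinct): (2,0) (2,1) (3,1) (4,0) (4,1)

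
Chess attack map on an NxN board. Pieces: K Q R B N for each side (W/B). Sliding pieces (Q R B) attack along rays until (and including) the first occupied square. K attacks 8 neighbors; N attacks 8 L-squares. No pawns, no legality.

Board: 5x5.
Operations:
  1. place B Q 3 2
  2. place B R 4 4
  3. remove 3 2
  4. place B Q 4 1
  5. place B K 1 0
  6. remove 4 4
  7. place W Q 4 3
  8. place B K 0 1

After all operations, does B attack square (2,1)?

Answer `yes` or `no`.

Op 1: place BQ@(3,2)
Op 2: place BR@(4,4)
Op 3: remove (3,2)
Op 4: place BQ@(4,1)
Op 5: place BK@(1,0)
Op 6: remove (4,4)
Op 7: place WQ@(4,3)
Op 8: place BK@(0,1)
Per-piece attacks for B:
  BK@(0,1): attacks (0,2) (0,0) (1,1) (1,2) (1,0)
  BK@(1,0): attacks (1,1) (2,0) (0,0) (2,1) (0,1)
  BQ@(4,1): attacks (4,2) (4,3) (4,0) (3,1) (2,1) (1,1) (0,1) (3,2) (2,3) (1,4) (3,0) [ray(0,1) blocked at (4,3); ray(-1,0) blocked at (0,1)]
B attacks (2,1): yes

Answer: yes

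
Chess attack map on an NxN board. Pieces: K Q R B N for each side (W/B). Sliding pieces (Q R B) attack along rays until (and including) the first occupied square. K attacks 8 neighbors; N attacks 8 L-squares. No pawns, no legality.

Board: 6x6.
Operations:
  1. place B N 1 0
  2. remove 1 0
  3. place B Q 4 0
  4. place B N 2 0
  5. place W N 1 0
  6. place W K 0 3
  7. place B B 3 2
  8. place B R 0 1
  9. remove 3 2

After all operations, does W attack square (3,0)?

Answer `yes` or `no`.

Op 1: place BN@(1,0)
Op 2: remove (1,0)
Op 3: place BQ@(4,0)
Op 4: place BN@(2,0)
Op 5: place WN@(1,0)
Op 6: place WK@(0,3)
Op 7: place BB@(3,2)
Op 8: place BR@(0,1)
Op 9: remove (3,2)
Per-piece attacks for W:
  WK@(0,3): attacks (0,4) (0,2) (1,3) (1,4) (1,2)
  WN@(1,0): attacks (2,2) (3,1) (0,2)
W attacks (3,0): no

Answer: no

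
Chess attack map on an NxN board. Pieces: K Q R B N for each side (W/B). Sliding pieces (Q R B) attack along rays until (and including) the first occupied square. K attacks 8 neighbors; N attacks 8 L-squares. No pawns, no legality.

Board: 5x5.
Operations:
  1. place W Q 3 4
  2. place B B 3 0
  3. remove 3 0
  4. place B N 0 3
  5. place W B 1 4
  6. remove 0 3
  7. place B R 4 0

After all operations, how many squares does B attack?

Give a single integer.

Answer: 8

Derivation:
Op 1: place WQ@(3,4)
Op 2: place BB@(3,0)
Op 3: remove (3,0)
Op 4: place BN@(0,3)
Op 5: place WB@(1,4)
Op 6: remove (0,3)
Op 7: place BR@(4,0)
Per-piece attacks for B:
  BR@(4,0): attacks (4,1) (4,2) (4,3) (4,4) (3,0) (2,0) (1,0) (0,0)
Union (8 distinct): (0,0) (1,0) (2,0) (3,0) (4,1) (4,2) (4,3) (4,4)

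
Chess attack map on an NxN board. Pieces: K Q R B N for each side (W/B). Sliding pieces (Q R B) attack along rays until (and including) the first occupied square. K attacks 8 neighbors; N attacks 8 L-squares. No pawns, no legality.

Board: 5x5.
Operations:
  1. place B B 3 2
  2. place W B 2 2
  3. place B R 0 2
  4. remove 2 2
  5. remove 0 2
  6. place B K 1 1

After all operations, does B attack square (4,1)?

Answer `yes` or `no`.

Op 1: place BB@(3,2)
Op 2: place WB@(2,2)
Op 3: place BR@(0,2)
Op 4: remove (2,2)
Op 5: remove (0,2)
Op 6: place BK@(1,1)
Per-piece attacks for B:
  BK@(1,1): attacks (1,2) (1,0) (2,1) (0,1) (2,2) (2,0) (0,2) (0,0)
  BB@(3,2): attacks (4,3) (4,1) (2,3) (1,4) (2,1) (1,0)
B attacks (4,1): yes

Answer: yes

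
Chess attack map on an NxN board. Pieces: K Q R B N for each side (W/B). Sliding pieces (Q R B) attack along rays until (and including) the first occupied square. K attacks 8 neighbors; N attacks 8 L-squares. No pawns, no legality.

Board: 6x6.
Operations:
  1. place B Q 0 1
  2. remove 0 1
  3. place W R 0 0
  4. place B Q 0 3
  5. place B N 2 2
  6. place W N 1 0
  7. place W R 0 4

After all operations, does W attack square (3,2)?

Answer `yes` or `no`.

Op 1: place BQ@(0,1)
Op 2: remove (0,1)
Op 3: place WR@(0,0)
Op 4: place BQ@(0,3)
Op 5: place BN@(2,2)
Op 6: place WN@(1,0)
Op 7: place WR@(0,4)
Per-piece attacks for W:
  WR@(0,0): attacks (0,1) (0,2) (0,3) (1,0) [ray(0,1) blocked at (0,3); ray(1,0) blocked at (1,0)]
  WR@(0,4): attacks (0,5) (0,3) (1,4) (2,4) (3,4) (4,4) (5,4) [ray(0,-1) blocked at (0,3)]
  WN@(1,0): attacks (2,2) (3,1) (0,2)
W attacks (3,2): no

Answer: no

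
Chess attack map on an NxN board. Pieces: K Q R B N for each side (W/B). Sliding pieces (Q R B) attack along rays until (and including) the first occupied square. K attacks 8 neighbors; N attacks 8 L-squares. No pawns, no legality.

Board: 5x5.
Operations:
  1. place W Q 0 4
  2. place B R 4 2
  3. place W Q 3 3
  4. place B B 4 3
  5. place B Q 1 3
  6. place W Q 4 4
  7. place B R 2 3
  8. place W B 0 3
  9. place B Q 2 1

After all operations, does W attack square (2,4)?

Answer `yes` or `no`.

Answer: yes

Derivation:
Op 1: place WQ@(0,4)
Op 2: place BR@(4,2)
Op 3: place WQ@(3,3)
Op 4: place BB@(4,3)
Op 5: place BQ@(1,3)
Op 6: place WQ@(4,4)
Op 7: place BR@(2,3)
Op 8: place WB@(0,3)
Op 9: place BQ@(2,1)
Per-piece attacks for W:
  WB@(0,3): attacks (1,4) (1,2) (2,1) [ray(1,-1) blocked at (2,1)]
  WQ@(0,4): attacks (0,3) (1,4) (2,4) (3,4) (4,4) (1,3) [ray(0,-1) blocked at (0,3); ray(1,0) blocked at (4,4); ray(1,-1) blocked at (1,3)]
  WQ@(3,3): attacks (3,4) (3,2) (3,1) (3,0) (4,3) (2,3) (4,4) (4,2) (2,4) (2,2) (1,1) (0,0) [ray(1,0) blocked at (4,3); ray(-1,0) blocked at (2,3); ray(1,1) blocked at (4,4); ray(1,-1) blocked at (4,2)]
  WQ@(4,4): attacks (4,3) (3,4) (2,4) (1,4) (0,4) (3,3) [ray(0,-1) blocked at (4,3); ray(-1,0) blocked at (0,4); ray(-1,-1) blocked at (3,3)]
W attacks (2,4): yes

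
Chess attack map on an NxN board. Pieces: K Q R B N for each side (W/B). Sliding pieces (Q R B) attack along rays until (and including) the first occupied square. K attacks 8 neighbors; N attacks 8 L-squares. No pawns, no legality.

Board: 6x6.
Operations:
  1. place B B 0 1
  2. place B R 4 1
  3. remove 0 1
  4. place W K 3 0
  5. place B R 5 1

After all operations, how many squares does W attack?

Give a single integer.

Op 1: place BB@(0,1)
Op 2: place BR@(4,1)
Op 3: remove (0,1)
Op 4: place WK@(3,0)
Op 5: place BR@(5,1)
Per-piece attacks for W:
  WK@(3,0): attacks (3,1) (4,0) (2,0) (4,1) (2,1)
Union (5 distinct): (2,0) (2,1) (3,1) (4,0) (4,1)

Answer: 5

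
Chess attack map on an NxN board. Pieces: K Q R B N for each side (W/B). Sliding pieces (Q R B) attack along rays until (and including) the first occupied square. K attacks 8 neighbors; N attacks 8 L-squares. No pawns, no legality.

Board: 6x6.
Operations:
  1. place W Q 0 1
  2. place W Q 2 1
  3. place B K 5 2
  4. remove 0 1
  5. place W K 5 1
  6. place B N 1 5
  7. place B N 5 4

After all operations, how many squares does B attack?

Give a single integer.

Op 1: place WQ@(0,1)
Op 2: place WQ@(2,1)
Op 3: place BK@(5,2)
Op 4: remove (0,1)
Op 5: place WK@(5,1)
Op 6: place BN@(1,5)
Op 7: place BN@(5,4)
Per-piece attacks for B:
  BN@(1,5): attacks (2,3) (3,4) (0,3)
  BK@(5,2): attacks (5,3) (5,1) (4,2) (4,3) (4,1)
  BN@(5,4): attacks (3,5) (4,2) (3,3)
Union (10 distinct): (0,3) (2,3) (3,3) (3,4) (3,5) (4,1) (4,2) (4,3) (5,1) (5,3)

Answer: 10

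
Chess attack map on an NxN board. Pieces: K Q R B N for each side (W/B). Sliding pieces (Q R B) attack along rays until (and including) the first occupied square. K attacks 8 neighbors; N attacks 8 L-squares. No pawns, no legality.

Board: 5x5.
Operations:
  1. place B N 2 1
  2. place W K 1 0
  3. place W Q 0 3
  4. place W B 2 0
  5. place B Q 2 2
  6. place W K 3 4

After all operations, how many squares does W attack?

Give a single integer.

Op 1: place BN@(2,1)
Op 2: place WK@(1,0)
Op 3: place WQ@(0,3)
Op 4: place WB@(2,0)
Op 5: place BQ@(2,2)
Op 6: place WK@(3,4)
Per-piece attacks for W:
  WQ@(0,3): attacks (0,4) (0,2) (0,1) (0,0) (1,3) (2,3) (3,3) (4,3) (1,4) (1,2) (2,1) [ray(1,-1) blocked at (2,1)]
  WK@(1,0): attacks (1,1) (2,0) (0,0) (2,1) (0,1)
  WB@(2,0): attacks (3,1) (4,2) (1,1) (0,2)
  WK@(3,4): attacks (3,3) (4,4) (2,4) (4,3) (2,3)
Union (17 distinct): (0,0) (0,1) (0,2) (0,4) (1,1) (1,2) (1,3) (1,4) (2,0) (2,1) (2,3) (2,4) (3,1) (3,3) (4,2) (4,3) (4,4)

Answer: 17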